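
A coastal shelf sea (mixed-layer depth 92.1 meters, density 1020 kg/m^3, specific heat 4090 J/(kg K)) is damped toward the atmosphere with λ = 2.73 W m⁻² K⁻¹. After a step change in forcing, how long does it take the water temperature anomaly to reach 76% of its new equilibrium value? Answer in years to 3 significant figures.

6.36 years

Areal heat capacity C = ρ c_p D = 1020 × 4090 × 92.1 = 3.84×10^8 J/(m²·K).
τ = C / λ = 3.84×10^8 / 2.73 = 1.41×10^8 s.
Fraction reached: 1 − e^(−t/τ) = 0.76 ⇒ t = −τ ln(1 − 0.76) = τ × 1.43.
t = 2.01×10^8 s = 6.36 years.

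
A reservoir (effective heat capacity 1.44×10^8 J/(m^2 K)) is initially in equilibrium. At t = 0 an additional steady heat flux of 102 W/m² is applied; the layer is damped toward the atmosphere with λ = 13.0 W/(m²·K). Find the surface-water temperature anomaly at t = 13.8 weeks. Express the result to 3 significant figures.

4.15 K

Areal heat capacity C = 1.44×10^8 J/(m^2 K) (given).
τ = C / λ = 1.44×10^8 / 13.0 = 1.11×10^7 s.
Equilibrium anomaly ΔT_eq = F / λ = 102 / 13.0 = 7.85 K.
t = 13.8 weeks = 8.35×10^6 s, so t/τ = 0.753.
ΔT(t) = ΔT_eq (1 − e^(−t/τ)) = 7.85 × (1 − e^−0.753) = 4.15 K.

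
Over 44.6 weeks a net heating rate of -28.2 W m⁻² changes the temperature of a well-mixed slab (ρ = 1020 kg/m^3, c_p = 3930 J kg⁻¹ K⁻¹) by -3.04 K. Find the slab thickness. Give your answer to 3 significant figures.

Heat input Q = F Δt = -28.2 × 2.70×10^7 s = -7.61×10^8 J/m².
Required areal heat capacity C = Q / ΔT = 2.50×10^8 J/(m²·K).
Depth D = C / (ρ c_p) = 2.50×10^8 / (1020 × 3930) = 62.4 m.

62.4 m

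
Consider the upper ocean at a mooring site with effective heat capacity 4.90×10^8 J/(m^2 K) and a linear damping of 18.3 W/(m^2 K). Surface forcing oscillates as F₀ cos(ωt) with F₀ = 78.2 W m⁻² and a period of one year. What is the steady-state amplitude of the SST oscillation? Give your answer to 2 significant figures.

Areal heat capacity C = 4.90×10^8 J/(m^2 K) (given).
Angular frequency ω = 2π / T = 2π / 3.15×10^7 s = 1.99×10^-7 s⁻¹.
√((Cω)² + λ²) = √((97.6)² + 18.3²) = 99.3 W/(m²·K).
Amplitude A = F₀ / √((Cω)²+λ²) = 78.2 / 99.3 = 0.787 K.

0.79 K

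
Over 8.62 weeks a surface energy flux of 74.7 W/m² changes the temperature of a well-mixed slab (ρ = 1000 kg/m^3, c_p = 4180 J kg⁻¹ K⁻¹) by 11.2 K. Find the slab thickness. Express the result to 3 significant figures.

8.32 m

Heat input Q = F Δt = 74.7 × 5.21×10^6 s = 3.89×10^8 J/m².
Required areal heat capacity C = Q / ΔT = 3.48×10^7 J/(m²·K).
Depth D = C / (ρ c_p) = 3.48×10^7 / (1000 × 4180) = 8.32 m.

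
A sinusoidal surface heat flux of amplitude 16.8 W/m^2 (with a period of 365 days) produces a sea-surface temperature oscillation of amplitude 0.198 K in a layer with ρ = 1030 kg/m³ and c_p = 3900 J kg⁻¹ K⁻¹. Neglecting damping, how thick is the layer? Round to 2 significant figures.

ω = 2π / 3.15×10^7 s = 1.99×10^-7 s⁻¹.
Required C = F₀ / (A ω) = 16.8 / (0.198 × 1.99×10^-7) = 4.26×10^8 J/(m²·K).
D = C / (ρ c_p) = 4.26×10^8 / (1030 × 3900) = 106 m.

110 m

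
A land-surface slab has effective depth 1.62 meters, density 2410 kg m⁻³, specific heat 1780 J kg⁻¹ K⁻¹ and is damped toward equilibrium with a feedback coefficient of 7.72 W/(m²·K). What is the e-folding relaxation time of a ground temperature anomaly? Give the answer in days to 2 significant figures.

10 days

Areal heat capacity C = ρ c_p D = 2410 × 1780 × 1.62 = 6.95×10^6 J/(m²·K).
Relaxation time τ = C / λ = 6.95×10^6 / 7.72 = 9.00×10^5 s.
In days: 9.00×10^5 s / (86400 s/day) = 10.4 days.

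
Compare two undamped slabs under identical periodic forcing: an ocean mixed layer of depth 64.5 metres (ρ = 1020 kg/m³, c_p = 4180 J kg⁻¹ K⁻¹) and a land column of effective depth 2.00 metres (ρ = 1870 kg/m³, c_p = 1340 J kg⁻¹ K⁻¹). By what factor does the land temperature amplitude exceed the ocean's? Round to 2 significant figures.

C_ocean = 1020 × 4180 × 64.5 = 2.75×10^8 J/(m²·K).
C_land = 1870 × 1340 × 2.00 = 5.01×10^6 J/(m²·K).
Undamped amplitude ∝ 1/C, so A_land/A_ocean = C_ocean/C_land = 54.9.

55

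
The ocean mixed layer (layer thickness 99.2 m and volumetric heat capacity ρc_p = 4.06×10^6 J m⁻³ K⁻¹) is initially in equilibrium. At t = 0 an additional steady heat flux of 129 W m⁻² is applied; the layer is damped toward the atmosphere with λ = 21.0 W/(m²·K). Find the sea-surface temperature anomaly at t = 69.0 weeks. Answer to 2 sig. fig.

Areal heat capacity C = ρc_p × D = 4.06×10^6 × 99.2 = 4.03×10^8 J/(m^2 K).
τ = C / λ = 4.03×10^8 / 21.0 = 1.92×10^7 s.
Equilibrium anomaly ΔT_eq = F / λ = 129 / 21.0 = 6.14 K.
t = 69.0 weeks = 4.17×10^7 s, so t/τ = 2.18.
ΔT(t) = ΔT_eq (1 − e^(−t/τ)) = 6.14 × (1 − e^−2.18) = 5.45 K.

5.4 K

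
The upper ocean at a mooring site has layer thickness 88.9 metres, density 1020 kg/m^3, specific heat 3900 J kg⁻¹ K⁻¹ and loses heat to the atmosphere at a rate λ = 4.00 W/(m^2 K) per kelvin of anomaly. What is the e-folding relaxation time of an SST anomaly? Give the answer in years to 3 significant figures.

2.80 years

Areal heat capacity C = ρ c_p D = 1020 × 3900 × 88.9 = 3.54×10^8 J/(m²·K).
Relaxation time τ = C / λ = 3.54×10^8 / 4.00 = 8.84×10^7 s.
In years: 8.84×10^7 s / (3.156×10^7 s/year) = 2.80 years.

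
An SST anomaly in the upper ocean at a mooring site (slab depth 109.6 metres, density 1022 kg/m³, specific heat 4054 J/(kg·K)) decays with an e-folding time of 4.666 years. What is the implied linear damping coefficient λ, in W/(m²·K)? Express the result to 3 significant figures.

3.08

Areal heat capacity C = ρ c_p D = 1022 × 4054 × 109.6 = 4.54×10^8 J/(m²·K).
τ = 4.666 years = 1.47×10^8 s.
λ = C / τ = 4.54×10^8 / 1.47×10^8 = 3.08 W/(m²·K).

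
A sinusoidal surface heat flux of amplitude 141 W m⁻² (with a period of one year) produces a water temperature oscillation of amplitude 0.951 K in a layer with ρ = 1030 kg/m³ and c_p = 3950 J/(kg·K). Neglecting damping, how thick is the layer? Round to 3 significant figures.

183 m

ω = 2π / 3.15×10^7 s = 1.99×10^-7 s⁻¹.
Required C = F₀ / (A ω) = 141 / (0.951 × 1.99×10^-7) = 7.44×10^8 J/(m²·K).
D = C / (ρ c_p) = 7.44×10^8 / (1030 × 3950) = 183 m.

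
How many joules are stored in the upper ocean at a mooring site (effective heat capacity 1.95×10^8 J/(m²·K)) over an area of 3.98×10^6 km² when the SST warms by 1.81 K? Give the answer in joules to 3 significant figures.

1.40×10^21 J

Areal heat capacity C = 1.95×10^8 J/(m²·K) (given).
Heat per unit area: q = C ΔT = 1.95×10^8 × 1.81 = 3.53×10^8 J/m².
Total heat: Q = q × A = 3.53×10^8 × (3.98×10^6 × 10⁶ m²) = 1.40×10^21 J.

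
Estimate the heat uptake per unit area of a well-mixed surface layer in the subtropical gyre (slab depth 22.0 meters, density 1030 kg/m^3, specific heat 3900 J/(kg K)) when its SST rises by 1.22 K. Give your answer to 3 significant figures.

1.08×10^8

Areal heat capacity C = ρ c_p D = 1030 × 3900 × 22.0 = 8.84×10^7 J m⁻² K⁻¹.
ΔQ = C ΔT = 8.84×10^7 × 1.22 = 1.08×10^8 J/m².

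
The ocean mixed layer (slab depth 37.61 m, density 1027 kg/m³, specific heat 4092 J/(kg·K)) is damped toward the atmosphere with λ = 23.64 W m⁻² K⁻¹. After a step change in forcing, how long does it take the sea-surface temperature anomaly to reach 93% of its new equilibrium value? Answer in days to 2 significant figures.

210 days

Areal heat capacity C = ρ c_p D = 1027 × 4092 × 37.61 = 1.58×10^8 J/(m²·K).
τ = C / λ = 1.58×10^8 / 23.64 = 6.69×10^6 s.
Fraction reached: 1 − e^(−t/τ) = 0.93 ⇒ t = −τ ln(1 − 0.93) = τ × 2.66.
t = 1.78×10^7 s = 206 days.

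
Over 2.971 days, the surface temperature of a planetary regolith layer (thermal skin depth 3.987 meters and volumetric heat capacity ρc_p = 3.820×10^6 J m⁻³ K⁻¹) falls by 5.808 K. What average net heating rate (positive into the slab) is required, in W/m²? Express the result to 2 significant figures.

Areal heat capacity C = ρc_p × D = 3.820×10^6 × 3.987 = 1.52×10^7 J m⁻² K⁻¹.
Required heat per unit area: Q = C ΔT = 1.52×10^7 × -5.808 = -8.85×10^7 J/m².
Flux F = Q / Δt = -8.85×10^7 / 2.57×10^5 s = -345 W/m².

-340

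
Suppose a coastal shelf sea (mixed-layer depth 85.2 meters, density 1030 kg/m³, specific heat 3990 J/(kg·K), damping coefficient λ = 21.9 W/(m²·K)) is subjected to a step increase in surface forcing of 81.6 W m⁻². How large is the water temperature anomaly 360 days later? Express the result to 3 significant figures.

Areal heat capacity C = ρ c_p D = 1030 × 3990 × 85.2 = 3.50×10^8 J/(m^2 K).
τ = C / λ = 3.50×10^8 / 21.9 = 1.60×10^7 s.
Equilibrium anomaly ΔT_eq = F / λ = 81.6 / 21.9 = 3.73 K.
t = 360 days = 3.11×10^7 s, so t/τ = 1.95.
ΔT(t) = ΔT_eq (1 − e^(−t/τ)) = 3.73 × (1 − e^−1.95) = 3.19 K.

3.19 K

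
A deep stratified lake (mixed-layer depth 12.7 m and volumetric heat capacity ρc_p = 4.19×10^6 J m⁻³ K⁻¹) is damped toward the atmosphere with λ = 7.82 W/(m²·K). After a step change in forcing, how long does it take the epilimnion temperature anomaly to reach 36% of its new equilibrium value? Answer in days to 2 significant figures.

Areal heat capacity C = ρc_p × D = 4.19×10^6 × 12.7 = 5.32×10^7 J/(m²·K).
τ = C / λ = 5.32×10^7 / 7.82 = 6.80×10^6 s.
Fraction reached: 1 − e^(−t/τ) = 0.36 ⇒ t = −τ ln(1 − 0.36) = τ × 0.446.
t = 3.04×10^6 s = 35.1 days.

35 days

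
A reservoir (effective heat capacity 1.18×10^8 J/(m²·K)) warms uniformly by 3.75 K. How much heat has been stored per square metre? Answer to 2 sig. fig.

Areal heat capacity C = 1.18×10^8 J/(m²·K) (given).
ΔQ = C ΔT = 1.18×10^8 × 3.75 = 4.42×10^8 J/m².

4.4×10^8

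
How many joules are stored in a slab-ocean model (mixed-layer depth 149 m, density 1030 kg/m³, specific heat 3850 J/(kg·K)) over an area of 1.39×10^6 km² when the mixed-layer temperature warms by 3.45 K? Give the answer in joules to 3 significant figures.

2.83×10^21 J

Areal heat capacity C = ρ c_p D = 1030 × 3850 × 149 = 5.91×10^8 J m⁻² K⁻¹.
Heat per unit area: q = C ΔT = 5.91×10^8 × 3.45 = 2.04×10^9 J/m².
Total heat: Q = q × A = 2.04×10^9 × (1.39×10^6 × 10⁶ m²) = 2.83×10^21 J.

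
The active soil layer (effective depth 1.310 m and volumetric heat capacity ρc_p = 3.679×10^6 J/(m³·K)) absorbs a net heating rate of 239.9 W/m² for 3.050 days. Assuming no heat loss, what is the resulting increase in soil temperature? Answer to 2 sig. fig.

13 K

Areal heat capacity C = ρc_p × D = 3.679×10^6 × 1.310 = 4.82×10^6 J m⁻² K⁻¹.
Net heat input Q = F Δt = 239.9 × (3.050 days × 86400 s/day) = 6.32×10^7 J/m².
ΔT = Q / C = 6.32×10^7 / 4.82×10^6 = 13.1 K.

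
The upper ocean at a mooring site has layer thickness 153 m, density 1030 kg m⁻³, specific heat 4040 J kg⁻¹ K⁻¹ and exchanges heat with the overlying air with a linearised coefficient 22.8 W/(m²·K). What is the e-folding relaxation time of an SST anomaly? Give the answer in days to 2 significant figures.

320 days

Areal heat capacity C = ρ c_p D = 1030 × 4040 × 153 = 6.37×10^8 J/(m^2 K).
Relaxation time τ = C / λ = 6.37×10^8 / 22.8 = 2.79×10^7 s.
In days: 2.79×10^7 s / (86400 s/day) = 323 days.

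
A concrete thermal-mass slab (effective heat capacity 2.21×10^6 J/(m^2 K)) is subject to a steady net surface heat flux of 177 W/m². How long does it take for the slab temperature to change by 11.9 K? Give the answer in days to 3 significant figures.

Areal heat capacity C = 2.21×10^6 J/(m^2 K) (given).
Time required: Δt = C ΔT / F = 2.21×10^6 × 11.9 / 177 = 1.49×10^5 s.
In days: 1.49×10^5 s / (86400 s/day) = 1.72 days.

1.72 days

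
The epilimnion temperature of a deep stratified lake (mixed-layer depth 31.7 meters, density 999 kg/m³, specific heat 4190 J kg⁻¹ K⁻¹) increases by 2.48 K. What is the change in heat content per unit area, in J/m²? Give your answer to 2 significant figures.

Areal heat capacity C = ρ c_p D = 999 × 4190 × 31.7 = 1.33×10^8 J/(m²·K).
ΔQ = C ΔT = 1.33×10^8 × 2.48 = 3.29×10^8 J/m².

3.3×10^8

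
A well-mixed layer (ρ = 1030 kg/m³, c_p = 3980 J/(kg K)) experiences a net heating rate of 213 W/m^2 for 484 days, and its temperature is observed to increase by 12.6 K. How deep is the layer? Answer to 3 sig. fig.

172 m

Heat input Q = F Δt = 213 × 4.18×10^7 s = 8.91×10^9 J/m².
Required areal heat capacity C = Q / ΔT = 7.07×10^8 J/(m²·K).
Depth D = C / (ρ c_p) = 7.07×10^8 / (1030 × 3980) = 172 m.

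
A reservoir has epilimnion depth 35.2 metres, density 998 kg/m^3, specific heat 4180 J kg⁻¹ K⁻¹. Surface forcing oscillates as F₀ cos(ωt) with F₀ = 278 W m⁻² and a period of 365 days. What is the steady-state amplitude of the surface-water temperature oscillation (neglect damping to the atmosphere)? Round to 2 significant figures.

9.5 K

Areal heat capacity C = ρ c_p D = 998 × 4180 × 35.2 = 1.47×10^8 J m⁻² K⁻¹.
Angular frequency ω = 2π / T = 2π / 3.15×10^7 s = 1.99×10^-7 s⁻¹.
Cω = 1.47×10^8 × 1.99×10^-7 = 29.3 W/(m²·K).
Amplitude A = F₀ / (Cω) = 278 / 29.3 = 9.50 K.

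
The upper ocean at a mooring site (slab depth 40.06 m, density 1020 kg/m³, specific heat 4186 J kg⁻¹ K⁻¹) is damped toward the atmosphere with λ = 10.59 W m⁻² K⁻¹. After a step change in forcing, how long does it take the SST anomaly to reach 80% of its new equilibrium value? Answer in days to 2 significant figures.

300 days

Areal heat capacity C = ρ c_p D = 1020 × 4186 × 40.06 = 1.71×10^8 J m⁻² K⁻¹.
τ = C / λ = 1.71×10^8 / 10.59 = 1.62×10^7 s.
Fraction reached: 1 − e^(−t/τ) = 0.80 ⇒ t = −τ ln(1 − 0.80) = τ × 1.61.
t = 2.60×10^7 s = 301 days.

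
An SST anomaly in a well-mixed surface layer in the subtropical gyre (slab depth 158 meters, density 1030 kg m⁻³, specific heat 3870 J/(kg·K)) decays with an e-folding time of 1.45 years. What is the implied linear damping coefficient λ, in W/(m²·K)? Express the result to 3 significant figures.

13.8

Areal heat capacity C = ρ c_p D = 1030 × 3870 × 158 = 6.30×10^8 J/(m²·K).
τ = 1.45 years = 4.58×10^7 s.
λ = C / τ = 6.30×10^8 / 4.58×10^7 = 13.8 W/(m²·K).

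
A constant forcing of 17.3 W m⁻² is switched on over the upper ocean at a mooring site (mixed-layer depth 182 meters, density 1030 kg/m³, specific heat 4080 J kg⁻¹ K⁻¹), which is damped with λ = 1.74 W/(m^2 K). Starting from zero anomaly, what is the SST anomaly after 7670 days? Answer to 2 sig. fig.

Areal heat capacity C = ρ c_p D = 1030 × 4080 × 182 = 7.65×10^8 J/(m²·K).
τ = C / λ = 7.65×10^8 / 1.74 = 4.40×10^8 s.
Equilibrium anomaly ΔT_eq = F / λ = 17.3 / 1.74 = 9.94 K.
t = 7670 days = 6.63×10^8 s, so t/τ = 1.51.
ΔT(t) = ΔT_eq (1 − e^(−t/τ)) = 9.94 × (1 − e^−1.51) = 7.74 K.

7.7 K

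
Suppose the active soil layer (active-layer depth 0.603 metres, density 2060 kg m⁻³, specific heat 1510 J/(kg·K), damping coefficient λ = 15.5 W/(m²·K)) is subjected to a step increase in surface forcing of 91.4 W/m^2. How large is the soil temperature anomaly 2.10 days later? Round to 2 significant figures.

4.6 K

Areal heat capacity C = ρ c_p D = 2060 × 1510 × 0.603 = 1.88×10^6 J/(m^2 K).
τ = C / λ = 1.88×10^6 / 15.5 = 1.21×10^5 s.
Equilibrium anomaly ΔT_eq = F / λ = 91.4 / 15.5 = 5.90 K.
t = 2.10 days = 1.81×10^5 s, so t/τ = 1.50.
ΔT(t) = ΔT_eq (1 − e^(−t/τ)) = 5.90 × (1 − e^−1.50) = 4.58 K.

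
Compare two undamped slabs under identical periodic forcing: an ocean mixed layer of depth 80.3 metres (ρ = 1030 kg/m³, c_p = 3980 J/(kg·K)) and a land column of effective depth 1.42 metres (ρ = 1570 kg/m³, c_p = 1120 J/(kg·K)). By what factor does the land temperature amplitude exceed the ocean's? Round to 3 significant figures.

132

C_ocean = 1030 × 3980 × 80.3 = 3.29×10^8 J/(m²·K).
C_land = 1570 × 1120 × 1.42 = 2.50×10^6 J/(m²·K).
Undamped amplitude ∝ 1/C, so A_land/A_ocean = C_ocean/C_land = 132.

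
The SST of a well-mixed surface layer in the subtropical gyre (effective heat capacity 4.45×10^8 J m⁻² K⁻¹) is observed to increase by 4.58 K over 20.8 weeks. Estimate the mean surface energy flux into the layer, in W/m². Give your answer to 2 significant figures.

160

Areal heat capacity C = 4.45×10^8 J m⁻² K⁻¹ (given).
Required heat per unit area: Q = C ΔT = 4.45×10^8 × 4.58 = 2.04×10^9 J/m².
Flux F = Q / Δt = 2.04×10^9 / 1.26×10^7 s = 162 W/m².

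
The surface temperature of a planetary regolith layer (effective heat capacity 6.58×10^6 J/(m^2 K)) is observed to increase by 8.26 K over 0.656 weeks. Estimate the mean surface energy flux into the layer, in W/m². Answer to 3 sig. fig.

137

Areal heat capacity C = 6.58×10^6 J/(m^2 K) (given).
Required heat per unit area: Q = C ΔT = 6.58×10^6 × 8.26 = 5.44×10^7 J/m².
Flux F = Q / Δt = 5.44×10^7 / 3.97×10^5 s = 137 W/m².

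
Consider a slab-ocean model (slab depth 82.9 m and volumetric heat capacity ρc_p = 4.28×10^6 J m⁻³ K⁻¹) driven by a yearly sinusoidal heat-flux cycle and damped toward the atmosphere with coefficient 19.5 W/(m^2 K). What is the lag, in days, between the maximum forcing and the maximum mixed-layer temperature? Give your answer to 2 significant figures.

Areal heat capacity C = ρc_p × D = 4.28×10^6 × 82.9 = 3.55×10^8 J/(m²·K).
ω = 2π / 3.15×10^7 s = 1.99×10^-7 s⁻¹.
Phase lag φ = arctan(Cω/λ) = arctan(70.7/19.5) = 1.30 rad.
Time lag = φ / ω = 1.30 / 1.99×10^-7 = 6.53×10^6 s = 75.6 days.

76 days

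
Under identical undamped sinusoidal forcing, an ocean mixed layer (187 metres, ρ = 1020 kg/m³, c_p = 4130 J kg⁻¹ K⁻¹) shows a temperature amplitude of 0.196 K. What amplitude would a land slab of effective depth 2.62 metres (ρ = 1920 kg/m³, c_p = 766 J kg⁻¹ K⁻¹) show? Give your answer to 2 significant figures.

40 K

C_ocean = 7.88×10^8 J/(m²·K); C_land = 3.85×10^6 J/(m²·K).
A ∝ 1/C ⇒ A_land = A_ocean × C_ocean/C_land = 0.196 × 204 = 40.1 K.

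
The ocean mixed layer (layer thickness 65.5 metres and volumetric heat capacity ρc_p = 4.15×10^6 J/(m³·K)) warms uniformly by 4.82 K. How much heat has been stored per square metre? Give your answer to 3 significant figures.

1.31×10^9

Areal heat capacity C = ρc_p × D = 4.15×10^6 × 65.5 = 2.72×10^8 J/(m^2 K).
ΔQ = C ΔT = 2.72×10^8 × 4.82 = 1.31×10^9 J/m².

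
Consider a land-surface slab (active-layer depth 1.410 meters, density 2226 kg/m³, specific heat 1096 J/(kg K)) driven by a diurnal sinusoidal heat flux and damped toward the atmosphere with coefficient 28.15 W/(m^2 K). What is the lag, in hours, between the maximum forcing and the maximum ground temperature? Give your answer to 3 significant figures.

5.57 hours

Areal heat capacity C = ρ c_p D = 2226 × 1096 × 1.410 = 3.44×10^6 J/(m²·K).
ω = 2π / 86400 s = 7.27×10^-5 s⁻¹.
Phase lag φ = arctan(Cω/λ) = arctan(250/28.15) = 1.46 rad.
Time lag = φ / ω = 1.46 / 7.27×10^-5 = 20100 s = 5.57 hours.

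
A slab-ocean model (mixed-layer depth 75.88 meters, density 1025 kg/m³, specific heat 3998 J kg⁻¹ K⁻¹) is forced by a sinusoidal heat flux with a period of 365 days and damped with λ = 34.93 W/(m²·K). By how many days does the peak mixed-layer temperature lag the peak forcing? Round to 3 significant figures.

Areal heat capacity C = ρ c_p D = 1025 × 3998 × 75.88 = 3.11×10^8 J/(m²·K).
ω = 2π / 3.15×10^7 s = 1.99×10^-7 s⁻¹.
Phase lag φ = arctan(Cω/λ) = arctan(62.0/34.93) = 1.06 rad.
Time lag = φ / ω = 1.06 / 1.99×10^-7 = 5.31×10^6 s = 61.4 days.

61.4 days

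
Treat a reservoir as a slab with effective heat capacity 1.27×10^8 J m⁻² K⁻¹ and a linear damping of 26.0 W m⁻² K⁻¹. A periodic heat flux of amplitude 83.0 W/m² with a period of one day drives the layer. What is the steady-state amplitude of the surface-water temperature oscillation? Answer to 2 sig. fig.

0.0090 K

Areal heat capacity C = 1.27×10^8 J m⁻² K⁻¹ (given).
Angular frequency ω = 2π / T = 2π / 86400 s = 7.27×10^-5 s⁻¹.
√((Cω)² + λ²) = √((9240)² + 26.0²) = 9240 W/(m²·K).
Amplitude A = F₀ / √((Cω)²+λ²) = 83.0 / 9240 = 0.00899 K.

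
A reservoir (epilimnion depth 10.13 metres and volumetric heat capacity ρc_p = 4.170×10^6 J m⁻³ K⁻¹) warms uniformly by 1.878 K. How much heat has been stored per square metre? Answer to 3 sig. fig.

Areal heat capacity C = ρc_p × D = 4.170×10^6 × 10.13 = 4.22×10^7 J/(m²·K).
ΔQ = C ΔT = 4.22×10^7 × 1.878 = 7.93×10^7 J/m².

7.93×10^7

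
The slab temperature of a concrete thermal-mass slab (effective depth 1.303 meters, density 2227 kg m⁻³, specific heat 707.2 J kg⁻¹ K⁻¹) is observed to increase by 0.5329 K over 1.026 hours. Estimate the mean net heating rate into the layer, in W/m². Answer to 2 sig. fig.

300

Areal heat capacity C = ρ c_p D = 2227 × 707.2 × 1.303 = 2.05×10^6 J/(m²·K).
Required heat per unit area: Q = C ΔT = 2.05×10^6 × 0.5329 = 1.09×10^6 J/m².
Flux F = Q / Δt = 1.09×10^6 / 3690 s = 296 W/m².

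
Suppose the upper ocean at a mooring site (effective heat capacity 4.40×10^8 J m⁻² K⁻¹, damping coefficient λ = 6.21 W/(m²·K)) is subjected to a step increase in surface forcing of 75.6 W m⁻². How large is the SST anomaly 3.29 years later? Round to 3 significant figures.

9.36 K

Areal heat capacity C = 4.40×10^8 J m⁻² K⁻¹ (given).
τ = C / λ = 4.40×10^8 / 6.21 = 7.09×10^7 s.
Equilibrium anomaly ΔT_eq = F / λ = 75.6 / 6.21 = 12.2 K.
t = 3.29 years = 1.04×10^8 s, so t/τ = 1.47.
ΔT(t) = ΔT_eq (1 − e^(−t/τ)) = 12.2 × (1 − e^−1.47) = 9.36 K.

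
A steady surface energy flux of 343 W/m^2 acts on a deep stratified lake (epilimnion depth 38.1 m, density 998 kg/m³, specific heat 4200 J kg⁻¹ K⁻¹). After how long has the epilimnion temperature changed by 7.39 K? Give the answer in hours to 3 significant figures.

956 hours

Areal heat capacity C = ρ c_p D = 998 × 4200 × 38.1 = 1.60×10^8 J/(m^2 K).
Time required: Δt = C ΔT / F = 1.60×10^8 × 7.39 / 343 = 3.44×10^6 s.
In hours: 3.44×10^6 s / (3600 s/hour) = 956 hours.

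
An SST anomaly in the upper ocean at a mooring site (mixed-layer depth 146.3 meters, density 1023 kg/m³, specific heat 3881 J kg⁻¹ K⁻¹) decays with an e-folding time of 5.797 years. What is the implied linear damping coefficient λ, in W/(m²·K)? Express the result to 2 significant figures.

Areal heat capacity C = ρ c_p D = 1023 × 3881 × 146.3 = 5.81×10^8 J/(m^2 K).
τ = 5.797 years = 1.83×10^8 s.
λ = C / τ = 5.81×10^8 / 1.83×10^8 = 3.18 W/(m²·K).

3.2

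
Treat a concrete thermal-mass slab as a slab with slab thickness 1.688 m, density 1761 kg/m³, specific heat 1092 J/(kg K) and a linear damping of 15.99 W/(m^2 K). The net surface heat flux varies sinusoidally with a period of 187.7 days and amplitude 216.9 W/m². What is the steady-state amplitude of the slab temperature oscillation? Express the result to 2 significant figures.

14 K

Areal heat capacity C = ρ c_p D = 1761 × 1092 × 1.688 = 3.25×10^6 J m⁻² K⁻¹.
Angular frequency ω = 2π / T = 2π / 1.62×10^7 s = 3.87×10^-7 s⁻¹.
√((Cω)² + λ²) = √((1.26)² + 15.99²) = 16.0 W/(m²·K).
Amplitude A = F₀ / √((Cω)²+λ²) = 216.9 / 16.0 = 13.5 K.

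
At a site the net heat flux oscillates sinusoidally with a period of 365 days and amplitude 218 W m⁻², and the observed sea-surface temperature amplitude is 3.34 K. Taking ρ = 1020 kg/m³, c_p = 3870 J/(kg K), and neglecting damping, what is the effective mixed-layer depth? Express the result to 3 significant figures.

83.0 m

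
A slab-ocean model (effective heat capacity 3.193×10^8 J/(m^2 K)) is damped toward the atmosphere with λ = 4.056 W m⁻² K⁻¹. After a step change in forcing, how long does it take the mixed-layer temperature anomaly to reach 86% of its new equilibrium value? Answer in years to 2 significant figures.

4.9 years

Areal heat capacity C = 3.193×10^8 J/(m^2 K) (given).
τ = C / λ = 3.19×10^8 / 4.056 = 7.87×10^7 s.
Fraction reached: 1 − e^(−t/τ) = 0.86 ⇒ t = −τ ln(1 − 0.86) = τ × 1.97.
t = 1.55×10^8 s = 4.90 years.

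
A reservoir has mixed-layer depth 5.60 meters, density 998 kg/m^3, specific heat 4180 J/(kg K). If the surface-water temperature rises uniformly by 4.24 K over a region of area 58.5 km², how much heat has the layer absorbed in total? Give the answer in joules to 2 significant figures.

Areal heat capacity C = ρ c_p D = 998 × 4180 × 5.60 = 2.34×10^7 J/(m^2 K).
Heat per unit area: q = C ΔT = 2.34×10^7 × 4.24 = 9.91×10^7 J/m².
Total heat: Q = q × A = 9.91×10^7 × (58.5 × 10⁶ m²) = 5.79×10^15 J.

5.8×10^15 J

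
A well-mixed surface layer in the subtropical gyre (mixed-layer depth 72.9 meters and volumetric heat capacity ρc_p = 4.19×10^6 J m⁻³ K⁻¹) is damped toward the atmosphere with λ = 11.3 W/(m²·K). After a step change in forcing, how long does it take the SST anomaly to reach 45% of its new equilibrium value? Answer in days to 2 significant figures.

190 days

Areal heat capacity C = ρc_p × D = 4.19×10^6 × 72.9 = 3.05×10^8 J/(m²·K).
τ = C / λ = 3.05×10^8 / 11.3 = 2.70×10^7 s.
Fraction reached: 1 − e^(−t/τ) = 0.45 ⇒ t = −τ ln(1 − 0.45) = τ × 0.598.
t = 1.62×10^7 s = 187 days.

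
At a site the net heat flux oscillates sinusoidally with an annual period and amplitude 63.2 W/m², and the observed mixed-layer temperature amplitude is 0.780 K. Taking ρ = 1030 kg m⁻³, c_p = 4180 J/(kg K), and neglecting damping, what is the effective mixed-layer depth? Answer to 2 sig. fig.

ω = 2π / 3.15×10^7 s = 1.99×10^-7 s⁻¹.
Required C = F₀ / (A ω) = 63.2 / (0.780 × 1.99×10^-7) = 4.07×10^8 J/(m²·K).
D = C / (ρ c_p) = 4.07×10^8 / (1030 × 4180) = 94.5 m.

94 m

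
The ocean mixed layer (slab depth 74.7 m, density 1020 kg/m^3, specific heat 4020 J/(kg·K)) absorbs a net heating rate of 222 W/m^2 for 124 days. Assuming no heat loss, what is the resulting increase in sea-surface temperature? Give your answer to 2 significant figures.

Areal heat capacity C = ρ c_p D = 1020 × 4020 × 74.7 = 3.06×10^8 J m⁻² K⁻¹.
Net heat input Q = F Δt = 222 × (124 days × 86400 s/day) = 2.38×10^9 J/m².
ΔT = Q / C = 2.38×10^9 / 3.06×10^8 = 7.77 K.

7.8 K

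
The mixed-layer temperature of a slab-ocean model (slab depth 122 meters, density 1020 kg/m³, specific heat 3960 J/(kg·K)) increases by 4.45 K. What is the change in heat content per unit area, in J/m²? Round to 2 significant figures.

2.2×10^9

Areal heat capacity C = ρ c_p D = 1020 × 3960 × 122 = 4.93×10^8 J/(m²·K).
ΔQ = C ΔT = 4.93×10^8 × 4.45 = 2.19×10^9 J/m².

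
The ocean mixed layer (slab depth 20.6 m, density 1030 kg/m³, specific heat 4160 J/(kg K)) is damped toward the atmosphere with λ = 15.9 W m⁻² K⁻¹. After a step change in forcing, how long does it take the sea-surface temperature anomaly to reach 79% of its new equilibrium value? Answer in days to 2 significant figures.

Areal heat capacity C = ρ c_p D = 1030 × 4160 × 20.6 = 8.83×10^7 J m⁻² K⁻¹.
τ = C / λ = 8.83×10^7 / 15.9 = 5.55×10^6 s.
Fraction reached: 1 − e^(−t/τ) = 0.79 ⇒ t = −τ ln(1 − 0.79) = τ × 1.56.
t = 8.66×10^6 s = 100 days.

100 days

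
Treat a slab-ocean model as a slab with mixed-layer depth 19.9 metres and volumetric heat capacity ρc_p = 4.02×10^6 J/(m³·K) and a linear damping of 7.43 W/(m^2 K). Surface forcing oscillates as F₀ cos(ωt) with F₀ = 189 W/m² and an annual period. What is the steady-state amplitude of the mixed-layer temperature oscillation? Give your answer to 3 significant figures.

10.7 K

Areal heat capacity C = ρc_p × D = 4.02×10^6 × 19.9 = 8.00×10^7 J/(m^2 K).
Angular frequency ω = 2π / T = 2π / 3.15×10^7 s = 1.99×10^-7 s⁻¹.
√((Cω)² + λ²) = √((15.9)² + 7.43²) = 17.6 W/(m²·K).
Amplitude A = F₀ / √((Cω)²+λ²) = 189 / 17.6 = 10.7 K.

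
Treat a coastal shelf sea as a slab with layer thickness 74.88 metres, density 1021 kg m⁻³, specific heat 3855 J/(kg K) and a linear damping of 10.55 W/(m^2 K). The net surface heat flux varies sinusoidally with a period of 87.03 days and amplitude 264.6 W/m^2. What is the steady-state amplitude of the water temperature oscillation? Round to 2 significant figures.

Areal heat capacity C = ρ c_p D = 1021 × 3855 × 74.88 = 2.95×10^8 J m⁻² K⁻¹.
Angular frequency ω = 2π / T = 2π / 7.52×10^6 s = 8.36×10^-7 s⁻¹.
√((Cω)² + λ²) = √((246)² + 10.55²) = 246 W/(m²·K).
Amplitude A = F₀ / √((Cω)²+λ²) = 264.6 / 246 = 1.07 K.

1.1 K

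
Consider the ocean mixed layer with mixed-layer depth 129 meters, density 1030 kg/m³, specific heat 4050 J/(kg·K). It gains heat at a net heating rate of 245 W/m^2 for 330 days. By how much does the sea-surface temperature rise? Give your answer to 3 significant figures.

13.0 K

Areal heat capacity C = ρ c_p D = 1030 × 4050 × 129 = 5.38×10^8 J m⁻² K⁻¹.
Net heat input Q = F Δt = 245 × (330 days × 86400 s/day) = 6.99×10^9 J/m².
ΔT = Q / C = 6.99×10^9 / 5.38×10^8 = 13.0 K.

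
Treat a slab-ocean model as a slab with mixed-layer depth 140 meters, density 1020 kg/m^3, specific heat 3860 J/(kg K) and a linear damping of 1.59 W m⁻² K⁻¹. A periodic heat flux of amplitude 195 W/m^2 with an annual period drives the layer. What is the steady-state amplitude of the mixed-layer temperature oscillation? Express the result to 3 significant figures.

Areal heat capacity C = ρ c_p D = 1020 × 3860 × 140 = 5.51×10^8 J/(m²·K).
Angular frequency ω = 2π / T = 2π / 3.15×10^7 s = 1.99×10^-7 s⁻¹.
√((Cω)² + λ²) = √((110)² + 1.59²) = 110 W/(m²·K).
Amplitude A = F₀ / √((Cω)²+λ²) = 195 / 110 = 1.78 K.

1.78 K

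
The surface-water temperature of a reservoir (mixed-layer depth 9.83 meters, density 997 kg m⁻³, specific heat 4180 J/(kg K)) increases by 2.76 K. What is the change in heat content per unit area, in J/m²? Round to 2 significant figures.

1.1×10^8

Areal heat capacity C = ρ c_p D = 997 × 4180 × 9.83 = 4.10×10^7 J m⁻² K⁻¹.
ΔQ = C ΔT = 4.10×10^7 × 2.76 = 1.13×10^8 J/m².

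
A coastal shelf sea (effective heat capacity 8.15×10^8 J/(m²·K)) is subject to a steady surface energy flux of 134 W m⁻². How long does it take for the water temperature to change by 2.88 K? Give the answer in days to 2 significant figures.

200 days

Areal heat capacity C = 8.15×10^8 J/(m²·K) (given).
Time required: Δt = C ΔT / F = 8.15×10^8 × 2.88 / 134 = 1.75×10^7 s.
In days: 1.75×10^7 s / (86400 s/day) = 203 days.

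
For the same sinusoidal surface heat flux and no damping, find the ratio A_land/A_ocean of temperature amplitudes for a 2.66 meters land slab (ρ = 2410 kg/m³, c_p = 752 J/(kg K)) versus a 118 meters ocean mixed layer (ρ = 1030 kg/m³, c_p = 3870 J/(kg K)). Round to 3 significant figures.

C_ocean = 1030 × 3870 × 118 = 4.70×10^8 J/(m²·K).
C_land = 2410 × 752 × 2.66 = 4.82×10^6 J/(m²·K).
Undamped amplitude ∝ 1/C, so A_land/A_ocean = C_ocean/C_land = 97.6.

97.6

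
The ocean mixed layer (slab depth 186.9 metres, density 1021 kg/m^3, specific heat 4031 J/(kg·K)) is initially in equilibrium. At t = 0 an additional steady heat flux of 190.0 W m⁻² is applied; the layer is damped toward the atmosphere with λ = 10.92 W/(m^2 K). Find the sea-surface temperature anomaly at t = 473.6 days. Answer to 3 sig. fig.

Areal heat capacity C = ρ c_p D = 1021 × 4031 × 186.9 = 7.69×10^8 J/(m²·K).
τ = C / λ = 7.69×10^8 / 10.92 = 7.04×10^7 s.
Equilibrium anomaly ΔT_eq = F / λ = 190.0 / 10.92 = 17.4 K.
t = 473.6 days = 4.09×10^7 s, so t/τ = 0.581.
ΔT(t) = ΔT_eq (1 − e^(−t/τ)) = 17.4 × (1 − e^−0.581) = 7.67 K.

7.67 K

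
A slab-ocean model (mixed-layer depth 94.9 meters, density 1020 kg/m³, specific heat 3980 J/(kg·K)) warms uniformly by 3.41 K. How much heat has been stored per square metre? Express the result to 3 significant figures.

Areal heat capacity C = ρ c_p D = 1020 × 3980 × 94.9 = 3.85×10^8 J/(m^2 K).
ΔQ = C ΔT = 3.85×10^8 × 3.41 = 1.31×10^9 J/m².

1.31×10^9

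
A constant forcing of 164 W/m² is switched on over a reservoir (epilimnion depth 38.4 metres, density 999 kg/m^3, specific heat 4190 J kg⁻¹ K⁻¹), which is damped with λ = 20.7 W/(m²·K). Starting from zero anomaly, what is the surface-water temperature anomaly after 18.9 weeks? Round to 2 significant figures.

Areal heat capacity C = ρ c_p D = 999 × 4190 × 38.4 = 1.61×10^8 J m⁻² K⁻¹.
τ = C / λ = 1.61×10^8 / 20.7 = 7.76×10^6 s.
Equilibrium anomaly ΔT_eq = F / λ = 164 / 20.7 = 7.92 K.
t = 18.9 weeks = 1.14×10^7 s, so t/τ = 1.47.
ΔT(t) = ΔT_eq (1 − e^(−t/τ)) = 7.92 × (1 − e^−1.47) = 6.10 K.

6.1 K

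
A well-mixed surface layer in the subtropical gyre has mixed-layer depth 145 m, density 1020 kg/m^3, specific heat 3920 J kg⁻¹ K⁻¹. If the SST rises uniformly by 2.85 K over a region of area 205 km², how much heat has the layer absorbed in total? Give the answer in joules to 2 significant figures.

3.4×10^17 J

Areal heat capacity C = ρ c_p D = 1020 × 3920 × 145 = 5.80×10^8 J m⁻² K⁻¹.
Heat per unit area: q = C ΔT = 5.80×10^8 × 2.85 = 1.65×10^9 J/m².
Total heat: Q = q × A = 1.65×10^9 × (205 × 10⁶ m²) = 3.39×10^17 J.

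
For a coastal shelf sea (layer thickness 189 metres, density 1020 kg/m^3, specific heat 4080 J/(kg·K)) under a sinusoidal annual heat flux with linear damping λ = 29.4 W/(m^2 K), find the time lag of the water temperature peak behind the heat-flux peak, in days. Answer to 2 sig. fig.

80 days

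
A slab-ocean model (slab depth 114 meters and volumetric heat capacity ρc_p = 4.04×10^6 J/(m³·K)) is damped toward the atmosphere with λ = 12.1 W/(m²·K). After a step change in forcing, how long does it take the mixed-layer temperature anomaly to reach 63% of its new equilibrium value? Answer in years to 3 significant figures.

1.20 years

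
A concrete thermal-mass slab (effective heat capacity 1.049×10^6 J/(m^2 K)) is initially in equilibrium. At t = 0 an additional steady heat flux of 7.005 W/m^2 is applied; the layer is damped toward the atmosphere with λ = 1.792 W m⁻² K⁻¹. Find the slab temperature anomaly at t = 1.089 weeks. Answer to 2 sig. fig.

2.6 K

Areal heat capacity C = 1.049×10^6 J/(m^2 K) (given).
τ = C / λ = 1.05×10^6 / 1.792 = 5.85×10^5 s.
Equilibrium anomaly ΔT_eq = F / λ = 7.005 / 1.792 = 3.91 K.
t = 1.089 weeks = 6.59×10^5 s, so t/τ = 1.13.
ΔT(t) = ΔT_eq (1 − e^(−t/τ)) = 3.91 × (1 − e^−1.13) = 2.64 K.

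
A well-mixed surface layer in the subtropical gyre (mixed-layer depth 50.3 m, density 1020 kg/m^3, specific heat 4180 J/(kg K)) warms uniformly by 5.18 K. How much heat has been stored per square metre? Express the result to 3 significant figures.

Areal heat capacity C = ρ c_p D = 1020 × 4180 × 50.3 = 2.14×10^8 J/(m²·K).
ΔQ = C ΔT = 2.14×10^8 × 5.18 = 1.11×10^9 J/m².

1.11×10^9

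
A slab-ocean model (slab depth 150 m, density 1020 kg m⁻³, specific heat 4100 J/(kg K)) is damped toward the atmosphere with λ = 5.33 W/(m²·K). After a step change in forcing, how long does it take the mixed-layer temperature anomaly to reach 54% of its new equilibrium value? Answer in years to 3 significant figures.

2.90 years

Areal heat capacity C = ρ c_p D = 1020 × 4100 × 150 = 6.27×10^8 J/(m^2 K).
τ = C / λ = 6.27×10^8 / 5.33 = 1.18×10^8 s.
Fraction reached: 1 − e^(−t/τ) = 0.54 ⇒ t = −τ ln(1 − 0.54) = τ × 0.777.
t = 9.14×10^7 s = 2.90 years.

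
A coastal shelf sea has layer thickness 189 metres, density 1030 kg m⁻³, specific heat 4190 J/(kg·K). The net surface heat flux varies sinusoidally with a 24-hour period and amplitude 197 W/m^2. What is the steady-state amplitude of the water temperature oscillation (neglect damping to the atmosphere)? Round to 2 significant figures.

Areal heat capacity C = ρ c_p D = 1030 × 4190 × 189 = 8.16×10^8 J/(m²·K).
Angular frequency ω = 2π / T = 2π / 86400 s = 7.27×10^-5 s⁻¹.
Cω = 8.16×10^8 × 7.27×10^-5 = 59300 W/(m²·K).
Amplitude A = F₀ / (Cω) = 197 / 59300 = 0.00332 K.

0.0033 K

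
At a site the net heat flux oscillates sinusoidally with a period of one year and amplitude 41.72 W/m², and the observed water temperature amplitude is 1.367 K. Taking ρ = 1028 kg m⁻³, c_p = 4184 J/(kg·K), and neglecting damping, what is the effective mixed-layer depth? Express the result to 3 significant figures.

35.6 m

ω = 2π / 3.15×10^7 s = 1.99×10^-7 s⁻¹.
Required C = F₀ / (A ω) = 41.72 / (1.367 × 1.99×10^-7) = 1.53×10^8 J/(m²·K).
D = C / (ρ c_p) = 1.53×10^8 / (1028 × 4184) = 35.6 m.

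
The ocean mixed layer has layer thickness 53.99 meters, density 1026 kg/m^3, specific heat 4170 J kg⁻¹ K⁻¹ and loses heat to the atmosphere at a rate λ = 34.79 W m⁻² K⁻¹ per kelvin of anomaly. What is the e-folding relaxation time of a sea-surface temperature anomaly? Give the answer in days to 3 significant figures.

76.8 days

Areal heat capacity C = ρ c_p D = 1026 × 4170 × 53.99 = 2.31×10^8 J/(m²·K).
Relaxation time τ = C / λ = 2.31×10^8 / 34.79 = 6.64×10^6 s.
In days: 6.64×10^6 s / (86400 s/day) = 76.8 days.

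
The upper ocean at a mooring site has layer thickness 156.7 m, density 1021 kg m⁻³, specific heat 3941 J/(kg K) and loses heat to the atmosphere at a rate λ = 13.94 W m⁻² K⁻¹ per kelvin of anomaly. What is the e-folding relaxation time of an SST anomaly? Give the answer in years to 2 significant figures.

Areal heat capacity C = ρ c_p D = 1021 × 3941 × 156.7 = 6.31×10^8 J m⁻² K⁻¹.
Relaxation time τ = C / λ = 6.31×10^8 / 13.94 = 4.52×10^7 s.
In years: 4.52×10^7 s / (3.156×10^7 s/year) = 1.43 years.

1.4 years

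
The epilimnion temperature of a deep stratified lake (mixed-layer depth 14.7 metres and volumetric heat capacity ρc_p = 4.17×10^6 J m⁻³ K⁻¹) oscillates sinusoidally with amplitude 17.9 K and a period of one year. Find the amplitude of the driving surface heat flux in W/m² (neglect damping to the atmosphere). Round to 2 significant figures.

Areal heat capacity C = ρc_p × D = 4.17×10^6 × 14.7 = 6.13×10^7 J/(m²·K).
ω = 2π / 3.15×10^7 s = 1.99×10^-7 s⁻¹.
Cω = 6.13×10^7 × 1.99×10^-7 = 12.2 W/(m²·K).
F₀ = A × Cω = 17.9 × 12.2 = 219 W/m².

220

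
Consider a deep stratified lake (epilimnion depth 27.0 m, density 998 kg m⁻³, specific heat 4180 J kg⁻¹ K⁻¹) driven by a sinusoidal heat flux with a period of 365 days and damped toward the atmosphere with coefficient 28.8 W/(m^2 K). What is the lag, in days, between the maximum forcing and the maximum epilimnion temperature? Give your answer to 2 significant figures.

Areal heat capacity C = ρ c_p D = 998 × 4180 × 27.0 = 1.13×10^8 J/(m^2 K).
ω = 2π / 3.15×10^7 s = 1.99×10^-7 s⁻¹.
Phase lag φ = arctan(Cω/λ) = arctan(22.4/28.8) = 0.662 rad.
Time lag = φ / ω = 0.662 / 1.99×10^-7 = 3.32×10^6 s = 38.5 days.

38 days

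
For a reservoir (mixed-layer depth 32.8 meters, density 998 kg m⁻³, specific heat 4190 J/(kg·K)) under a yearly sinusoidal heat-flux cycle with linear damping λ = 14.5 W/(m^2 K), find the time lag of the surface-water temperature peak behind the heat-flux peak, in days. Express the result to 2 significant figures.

Areal heat capacity C = ρ c_p D = 998 × 4190 × 32.8 = 1.37×10^8 J/(m²·K).
ω = 2π / 3.15×10^7 s = 1.99×10^-7 s⁻¹.
Phase lag φ = arctan(Cω/λ) = arctan(27.3/14.5) = 1.08 rad.
Time lag = φ / ω = 1.08 / 1.99×10^-7 = 5.44×10^6 s = 62.9 days.

63 days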